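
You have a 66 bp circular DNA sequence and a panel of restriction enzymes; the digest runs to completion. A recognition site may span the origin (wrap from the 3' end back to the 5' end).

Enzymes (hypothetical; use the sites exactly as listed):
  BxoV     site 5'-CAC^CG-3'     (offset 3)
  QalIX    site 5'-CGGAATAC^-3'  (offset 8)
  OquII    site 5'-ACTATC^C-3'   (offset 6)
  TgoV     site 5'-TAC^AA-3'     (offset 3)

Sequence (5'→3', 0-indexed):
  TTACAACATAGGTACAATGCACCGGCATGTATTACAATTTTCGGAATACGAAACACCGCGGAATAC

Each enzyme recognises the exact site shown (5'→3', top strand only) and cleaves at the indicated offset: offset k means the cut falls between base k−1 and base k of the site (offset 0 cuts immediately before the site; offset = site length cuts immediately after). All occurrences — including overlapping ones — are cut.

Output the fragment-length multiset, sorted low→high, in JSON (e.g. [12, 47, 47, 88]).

[4,7,7,10,11,13,14]

Scan for sites:
  BxoV CACCG/3: at [19, 53] ⇒ [22, 56]
  QalIX CGGAATAC/8: at [41, 58] ⇒ [0, 49]
  OquII (ACTATCC, off=6): no sites
  TgoV TACAA/3: at [1, 12, 32] ⇒ [4, 15, 35]

All cut coordinates (distinct, sorted): [0, 4, 15, 22, 35, 49, 56]

Fragment lengths:
  0→4: 4 bp
  4→15: 11 bp
  15→22: 7 bp
  22→35: 13 bp
  35→49: 14 bp
  49→56: 7 bp
  56→0 (wrap): 66-56+0 = 10 bp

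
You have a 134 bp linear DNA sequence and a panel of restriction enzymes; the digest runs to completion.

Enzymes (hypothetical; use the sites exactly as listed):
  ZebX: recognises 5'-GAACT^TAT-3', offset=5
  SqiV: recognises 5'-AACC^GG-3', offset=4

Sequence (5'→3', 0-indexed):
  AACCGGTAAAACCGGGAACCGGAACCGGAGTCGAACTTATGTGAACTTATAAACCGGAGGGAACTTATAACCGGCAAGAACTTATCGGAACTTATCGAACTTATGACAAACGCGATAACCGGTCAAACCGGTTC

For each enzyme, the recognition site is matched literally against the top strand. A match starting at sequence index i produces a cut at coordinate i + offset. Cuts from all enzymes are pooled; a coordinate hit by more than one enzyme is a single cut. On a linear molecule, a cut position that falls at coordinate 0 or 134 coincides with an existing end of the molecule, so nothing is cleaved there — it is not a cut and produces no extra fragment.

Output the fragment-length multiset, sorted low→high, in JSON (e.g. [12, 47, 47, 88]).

[4,5,6,7,7,8,9,9,9,10,10,10,10,11,19]

Site scan:
  ZebX (GAACTTAT, off=5): starts [32, 42, 60, 77, 87, 96] → cuts [37, 47, 65, 82, 92, 101]
  SqiV (AACCGG, off=4): starts [0, 9, 16, 22, 51, 68, 116, 125] → cuts [4, 13, 20, 26, 55, 72, 120, 129]

Pooled cuts: [4, 13, 20, 26, 37, 47, 55, 65, 72, 82, 92, 101, 120, 129]

Fragments:
  [0,4): 4 bp
  [4,13): 9 bp
  [13,20): 7 bp
  [20,26): 6 bp
  [26,37): 11 bp
  [37,47): 10 bp
  [47,55): 8 bp
  [55,65): 10 bp
  [65,72): 7 bp
  [72,82): 10 bp
  [82,92): 10 bp
  [92,101): 9 bp
  [101,120): 19 bp
  [120,129): 9 bp
  [129,134): 5 bp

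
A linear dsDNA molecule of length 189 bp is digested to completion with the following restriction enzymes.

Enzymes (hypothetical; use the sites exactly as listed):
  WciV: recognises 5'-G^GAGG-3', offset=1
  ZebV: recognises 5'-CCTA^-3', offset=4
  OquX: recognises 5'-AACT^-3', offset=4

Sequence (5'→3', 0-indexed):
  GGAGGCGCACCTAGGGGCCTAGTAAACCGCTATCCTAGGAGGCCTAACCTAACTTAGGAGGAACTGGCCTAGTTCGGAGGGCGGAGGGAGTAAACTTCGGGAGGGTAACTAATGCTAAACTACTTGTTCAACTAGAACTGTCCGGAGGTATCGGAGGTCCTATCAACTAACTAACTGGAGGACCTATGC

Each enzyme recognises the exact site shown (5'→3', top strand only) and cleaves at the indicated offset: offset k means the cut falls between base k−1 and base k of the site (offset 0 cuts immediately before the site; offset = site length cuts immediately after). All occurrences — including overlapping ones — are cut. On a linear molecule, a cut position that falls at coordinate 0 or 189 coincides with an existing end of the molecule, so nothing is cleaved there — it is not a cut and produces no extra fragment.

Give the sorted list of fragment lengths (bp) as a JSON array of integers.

Site scan:
  WciV (GGAGG, off=1): starts [0, 37, 56, 75, 82, 99, 143, 152, 176] → cuts [1, 38, 57, 76, 83, 100, 144, 153, 177]
  ZebV (CCTA, off=4): starts [9, 17, 33, 42, 47, 67, 158, 182] → cuts [13, 21, 37, 46, 51, 71, 162, 186]
  OquX (AACT, off=4): starts [50, 61, 92, 106, 117, 129, 135, 164, 168, 172] → cuts [54, 65, 96, 110, 121, 133, 139, 168, 172, 176]

All cut coordinates (distinct, sorted): [1, 13, 21, 37, 38, 46, 51, 54, 57, 65, 71, 76, 83, 96, 100, 110, 121, 133, 139, 144, 153, 162, 168, 172, 176, 177, 186]

Fragments:
  [0,1): 1 bp
  [1,13): 12 bp
  [13,21): 8 bp
  [21,37): 16 bp
  [37,38): 1 bp
  [38,46): 8 bp
  [46,51): 5 bp
  [51,54): 3 bp
  [54,57): 3 bp
  [57,65): 8 bp
  [65,71): 6 bp
  [71,76): 5 bp
  [76,83): 7 bp
  [83,96): 13 bp
  [96,100): 4 bp
  [100,110): 10 bp
  [110,121): 11 bp
  [121,133): 12 bp
  [133,139): 6 bp
  [139,144): 5 bp
  [144,153): 9 bp
  [153,162): 9 bp
  [162,168): 6 bp
  [168,172): 4 bp
  [172,176): 4 bp
  [176,177): 1 bp
  [177,186): 9 bp
  [186,189): 3 bp

[1,1,1,3,3,3,4,4,4,5,5,5,6,6,6,7,8,8,8,9,9,9,10,11,12,12,13,16]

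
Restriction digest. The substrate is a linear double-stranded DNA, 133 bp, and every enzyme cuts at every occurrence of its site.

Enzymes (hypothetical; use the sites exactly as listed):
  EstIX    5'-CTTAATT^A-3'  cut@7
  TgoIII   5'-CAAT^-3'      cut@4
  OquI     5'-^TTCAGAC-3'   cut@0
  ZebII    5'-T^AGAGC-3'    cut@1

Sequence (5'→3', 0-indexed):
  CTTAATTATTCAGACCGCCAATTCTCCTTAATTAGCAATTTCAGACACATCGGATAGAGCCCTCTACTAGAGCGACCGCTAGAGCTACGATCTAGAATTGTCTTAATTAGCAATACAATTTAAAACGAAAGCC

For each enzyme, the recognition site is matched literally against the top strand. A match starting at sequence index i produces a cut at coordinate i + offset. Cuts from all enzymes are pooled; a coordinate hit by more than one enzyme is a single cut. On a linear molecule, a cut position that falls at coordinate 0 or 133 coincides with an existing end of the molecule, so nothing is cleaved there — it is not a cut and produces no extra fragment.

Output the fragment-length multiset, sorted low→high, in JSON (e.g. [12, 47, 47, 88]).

Site scan:
  EstIX CTTAATTA/7: at [0, 26, 101] ⇒ [7, 33, 108]
  TgoIII CAAT/4: at [18, 35, 110, 115] ⇒ [22, 39, 114, 119]
  OquI TTCAGAC/0: at [8, 39] ⇒ [8, 39]
  ZebII TAGAGC/1: at [54, 67, 79] ⇒ [55, 68, 80]

All cut coordinates (distinct, sorted): [7, 8, 22, 33, 39, 55, 68, 80, 108, 114, 119]

Fragments:
  [0,7): 7 bp
  [7,8): 1 bp
  [8,22): 14 bp
  [22,33): 11 bp
  [33,39): 6 bp
  [39,55): 16 bp
  [55,68): 13 bp
  [68,80): 12 bp
  [80,108): 28 bp
  [108,114): 6 bp
  [114,119): 5 bp
  [119,133): 14 bp

[1,5,6,6,7,11,12,13,14,14,16,28]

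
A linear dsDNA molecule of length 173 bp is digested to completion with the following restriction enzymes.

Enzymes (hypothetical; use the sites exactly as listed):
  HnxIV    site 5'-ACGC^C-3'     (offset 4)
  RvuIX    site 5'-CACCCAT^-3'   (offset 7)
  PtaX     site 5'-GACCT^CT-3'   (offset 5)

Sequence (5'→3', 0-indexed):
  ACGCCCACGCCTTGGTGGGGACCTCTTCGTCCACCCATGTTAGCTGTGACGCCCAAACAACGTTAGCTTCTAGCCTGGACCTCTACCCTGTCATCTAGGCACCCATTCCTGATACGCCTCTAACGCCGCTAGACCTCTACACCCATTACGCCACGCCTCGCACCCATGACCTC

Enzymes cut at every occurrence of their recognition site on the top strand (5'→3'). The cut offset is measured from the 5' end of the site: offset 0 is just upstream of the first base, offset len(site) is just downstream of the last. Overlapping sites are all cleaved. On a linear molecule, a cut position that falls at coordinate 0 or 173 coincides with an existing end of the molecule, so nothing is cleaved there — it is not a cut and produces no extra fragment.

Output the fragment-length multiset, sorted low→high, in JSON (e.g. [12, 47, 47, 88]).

[4,5,5,6,6,9,10,10,11,11,14,14,14,24,30]

Per-enzyme occurrences:
  HnxIV (ACGCC, off=4): starts [0, 6, 48, 113, 122, 147, 152] → cuts [4, 10, 52, 117, 126, 151, 156]
  RvuIX (CACCCAT, off=7): starts [31, 99, 139, 160] → cuts [38, 106, 146, 167]
  PtaX (GACCTCT, off=5): starts [19, 77, 131] → cuts [24, 82, 136]

All cut coordinates (distinct, sorted): [4, 10, 24, 38, 52, 82, 106, 117, 126, 136, 146, 151, 156, 167]

Fragment lengths:
  [0,4): 4 bp
  [4,10): 6 bp
  [10,24): 14 bp
  [24,38): 14 bp
  [38,52): 14 bp
  [52,82): 30 bp
  [82,106): 24 bp
  [106,117): 11 bp
  [117,126): 9 bp
  [126,136): 10 bp
  [136,146): 10 bp
  [146,151): 5 bp
  [151,156): 5 bp
  [156,167): 11 bp
  [167,173): 6 bp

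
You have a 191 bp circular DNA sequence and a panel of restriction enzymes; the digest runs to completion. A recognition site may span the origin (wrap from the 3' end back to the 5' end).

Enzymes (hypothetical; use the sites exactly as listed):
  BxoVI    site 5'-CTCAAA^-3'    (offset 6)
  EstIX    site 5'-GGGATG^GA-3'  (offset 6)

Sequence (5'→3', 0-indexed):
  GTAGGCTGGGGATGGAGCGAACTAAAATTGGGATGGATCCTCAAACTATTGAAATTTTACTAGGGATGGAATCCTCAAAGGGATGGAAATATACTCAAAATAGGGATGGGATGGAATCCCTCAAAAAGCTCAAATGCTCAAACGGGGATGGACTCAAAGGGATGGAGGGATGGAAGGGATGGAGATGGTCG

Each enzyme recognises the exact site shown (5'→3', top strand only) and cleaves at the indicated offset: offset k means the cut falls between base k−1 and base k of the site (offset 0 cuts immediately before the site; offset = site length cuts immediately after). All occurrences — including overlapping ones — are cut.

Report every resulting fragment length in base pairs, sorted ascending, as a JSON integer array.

[6,6,8,8,8,8,9,9,10,11,12,14,14,21,23,24]

Per-enzyme occurrences:
  BxoVI CTCAAA/6: at [39, 73, 93, 119, 128, 136, 152] ⇒ [45, 79, 99, 125, 134, 142, 158]
  EstIX GGGATGGA/6: at [8, 29, 62, 79, 107, 144, 158, 166, 175] ⇒ [14, 35, 68, 85, 113, 150, 164, 172, 181]

Pooled cuts: [14, 35, 45, 68, 79, 85, 99, 113, 125, 134, 142, 150, 158, 164, 172, 181]

Fragments:
  14→35: 21 bp
  35→45: 10 bp
  45→68: 23 bp
  68→79: 11 bp
  79→85: 6 bp
  85→99: 14 bp
  99→113: 14 bp
  113→125: 12 bp
  125→134: 9 bp
  134→142: 8 bp
  142→150: 8 bp
  150→158: 8 bp
  158→164: 6 bp
  164→172: 8 bp
  172→181: 9 bp
  181→14 (wrap): 191-181+14 = 24 bp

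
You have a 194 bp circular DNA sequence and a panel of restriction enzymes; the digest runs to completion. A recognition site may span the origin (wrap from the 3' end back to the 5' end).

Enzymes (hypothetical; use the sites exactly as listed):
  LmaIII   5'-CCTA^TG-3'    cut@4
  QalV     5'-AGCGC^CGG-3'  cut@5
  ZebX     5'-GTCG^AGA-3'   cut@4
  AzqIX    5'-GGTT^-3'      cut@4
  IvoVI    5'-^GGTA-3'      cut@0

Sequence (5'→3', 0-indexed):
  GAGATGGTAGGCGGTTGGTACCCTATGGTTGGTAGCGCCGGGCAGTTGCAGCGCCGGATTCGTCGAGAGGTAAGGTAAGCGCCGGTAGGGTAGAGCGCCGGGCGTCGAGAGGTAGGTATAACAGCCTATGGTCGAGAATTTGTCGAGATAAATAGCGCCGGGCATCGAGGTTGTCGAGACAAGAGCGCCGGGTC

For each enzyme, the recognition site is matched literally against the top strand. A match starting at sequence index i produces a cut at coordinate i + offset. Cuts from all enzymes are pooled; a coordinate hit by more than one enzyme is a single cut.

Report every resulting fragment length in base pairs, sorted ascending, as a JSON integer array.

[1,3,3,4,4,4,5,5,5,6,7,8,9,9,9,10,11,11,11,12,13,14,14,16]

Site scan:
  LmaIII (CCTATG, off=4): starts [21, 124] → cuts [25, 128]
  QalV (AGCGCCGG, off=5): starts [33, 49, 77, 93, 153, 183] → cuts [38, 54, 82, 98, 158, 188]
  ZebX (GTCGAGA, off=4): starts [61, 103, 130, 141, 172, 191] → cuts [1, 65, 107, 134, 145, 176]
  AzqIX (GGTT, off=4): starts [12, 26, 168] → cuts [16, 30, 172]
  IvoVI (GGTA, off=0): starts [5, 16, 30, 68, 73, 83, 88, 110, 114] → cuts [5, 16, 30, 68, 73, 83, 88, 110, 114]

All cut coordinates (distinct, sorted): [1, 5, 16, 25, 30, 38, 54, 65, 68, 73, 82, 83, 88, 98, 107, 110, 114, 128, 134, 145, 158, 172, 176, 188]

Fragments:
  1→5: 4 bp
  5→16: 11 bp
  16→25: 9 bp
  25→30: 5 bp
  30→38: 8 bp
  38→54: 16 bp
  54→65: 11 bp
  65→68: 3 bp
  68→73: 5 bp
  73→82: 9 bp
  82→83: 1 bp
  83→88: 5 bp
  88→98: 10 bp
  98→107: 9 bp
  107→110: 3 bp
  110→114: 4 bp
  114→128: 14 bp
  128→134: 6 bp
  134→145: 11 bp
  145→158: 13 bp
  158→172: 14 bp
  172→176: 4 bp
  176→188: 12 bp
  188→1 (wrap): 194-188+1 = 7 bp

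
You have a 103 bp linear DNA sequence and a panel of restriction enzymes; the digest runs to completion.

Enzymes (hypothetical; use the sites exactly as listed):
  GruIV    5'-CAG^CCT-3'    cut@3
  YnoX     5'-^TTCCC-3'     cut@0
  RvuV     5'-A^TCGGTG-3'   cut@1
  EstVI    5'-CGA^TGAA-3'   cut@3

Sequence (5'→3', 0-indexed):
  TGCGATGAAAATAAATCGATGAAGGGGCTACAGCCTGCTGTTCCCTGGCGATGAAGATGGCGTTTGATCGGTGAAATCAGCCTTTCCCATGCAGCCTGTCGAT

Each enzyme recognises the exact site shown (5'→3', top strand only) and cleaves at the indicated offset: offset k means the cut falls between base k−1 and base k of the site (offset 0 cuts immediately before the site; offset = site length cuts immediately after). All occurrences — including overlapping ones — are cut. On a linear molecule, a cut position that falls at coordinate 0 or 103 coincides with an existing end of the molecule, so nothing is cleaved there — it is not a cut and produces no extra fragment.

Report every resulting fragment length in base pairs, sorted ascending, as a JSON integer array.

[3,5,7,9,11,11,13,14,14,16]

Scan for sites:
  GruIV (CAGCCT, off=3): starts [30, 77, 91] → cuts [33, 80, 94]
  YnoX (TTCCC, off=0): starts [40, 83] → cuts [40, 83]
  RvuV (ATCGGTG, off=1): starts [66] → cuts [67]
  EstVI (CGATGAA, off=3): starts [2, 16, 48] → cuts [5, 19, 51]

Pooled cuts: [5, 19, 33, 40, 51, 67, 80, 83, 94]

Fragments:
  [0,5): 5 bp
  [5,19): 14 bp
  [19,33): 14 bp
  [33,40): 7 bp
  [40,51): 11 bp
  [51,67): 16 bp
  [67,80): 13 bp
  [80,83): 3 bp
  [83,94): 11 bp
  [94,103): 9 bp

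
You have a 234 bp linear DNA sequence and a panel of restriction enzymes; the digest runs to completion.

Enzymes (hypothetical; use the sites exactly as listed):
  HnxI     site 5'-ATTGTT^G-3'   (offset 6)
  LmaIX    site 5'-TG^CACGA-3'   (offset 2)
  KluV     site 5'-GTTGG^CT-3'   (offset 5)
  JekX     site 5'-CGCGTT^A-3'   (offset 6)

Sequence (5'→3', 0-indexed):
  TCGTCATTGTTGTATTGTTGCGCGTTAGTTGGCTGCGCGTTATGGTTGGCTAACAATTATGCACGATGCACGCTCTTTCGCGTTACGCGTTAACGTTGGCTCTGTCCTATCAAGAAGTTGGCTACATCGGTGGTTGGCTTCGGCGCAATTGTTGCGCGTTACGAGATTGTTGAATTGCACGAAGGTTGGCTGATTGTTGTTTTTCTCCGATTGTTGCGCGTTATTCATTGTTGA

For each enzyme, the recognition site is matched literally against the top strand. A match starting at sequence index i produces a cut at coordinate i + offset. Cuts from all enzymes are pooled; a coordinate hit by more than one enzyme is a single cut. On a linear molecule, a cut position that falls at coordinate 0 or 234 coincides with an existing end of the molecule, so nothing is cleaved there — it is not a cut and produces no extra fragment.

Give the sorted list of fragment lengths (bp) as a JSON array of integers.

[2,6,6,7,7,7,7,8,8,8,9,9,10,11,11,12,12,16,16,17,22,23]

Site scan:
  HnxI (ATTGTTG, off=6): starts [5, 13, 147, 165, 192, 209, 226] → cuts [11, 19, 153, 171, 198, 215, 232]
  LmaIX (TGCACGA, off=2): starts [59, 175] → cuts [61, 177]
  KluV (GTTGGCT, off=5): starts [27, 44, 94, 116, 132, 184] → cuts [32, 49, 99, 121, 137, 189]
  JekX (CGCGTTA, off=6): starts [20, 35, 78, 85, 154, 216] → cuts [26, 41, 84, 91, 160, 222]

All cut coordinates (distinct, sorted): [11, 19, 26, 32, 41, 49, 61, 84, 91, 99, 121, 137, 153, 160, 171, 177, 189, 198, 215, 222, 232]

Fragment lengths:
  [0,11): 11 bp
  [11,19): 8 bp
  [19,26): 7 bp
  [26,32): 6 bp
  [32,41): 9 bp
  [41,49): 8 bp
  [49,61): 12 bp
  [61,84): 23 bp
  [84,91): 7 bp
  [91,99): 8 bp
  [99,121): 22 bp
  [121,137): 16 bp
  [137,153): 16 bp
  [153,160): 7 bp
  [160,171): 11 bp
  [171,177): 6 bp
  [177,189): 12 bp
  [189,198): 9 bp
  [198,215): 17 bp
  [215,222): 7 bp
  [222,232): 10 bp
  [232,234): 2 bp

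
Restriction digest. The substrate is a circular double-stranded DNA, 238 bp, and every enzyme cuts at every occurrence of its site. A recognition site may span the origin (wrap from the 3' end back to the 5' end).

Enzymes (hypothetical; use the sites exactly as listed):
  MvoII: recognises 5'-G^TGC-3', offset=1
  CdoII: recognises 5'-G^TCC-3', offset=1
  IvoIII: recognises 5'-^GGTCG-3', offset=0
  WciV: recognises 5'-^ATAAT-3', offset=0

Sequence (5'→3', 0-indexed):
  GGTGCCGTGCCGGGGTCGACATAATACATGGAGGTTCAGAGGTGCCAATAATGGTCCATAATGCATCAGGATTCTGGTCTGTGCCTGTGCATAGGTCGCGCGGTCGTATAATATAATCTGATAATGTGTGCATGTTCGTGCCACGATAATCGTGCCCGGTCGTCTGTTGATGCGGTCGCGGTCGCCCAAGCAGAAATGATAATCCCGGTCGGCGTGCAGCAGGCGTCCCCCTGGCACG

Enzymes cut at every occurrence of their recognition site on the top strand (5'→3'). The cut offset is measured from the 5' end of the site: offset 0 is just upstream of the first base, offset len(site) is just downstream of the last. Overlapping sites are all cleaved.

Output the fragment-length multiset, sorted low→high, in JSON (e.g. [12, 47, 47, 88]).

Per-enzyme occurrences:
  MvoII (GTGC, off=1): starts [1, 6, 41, 80, 86, 127, 137, 151, 213] → cuts [2, 7, 42, 81, 87, 128, 138, 152, 214]
  CdoII (GTCC, off=1): starts [53, 224] → cuts [54, 225]
  IvoIII (GGTCG, off=0): starts [13, 93, 101, 157, 173, 179, 206] → cuts [13, 93, 101, 157, 173, 179, 206]
  WciV (ATAAT, off=0): starts [20, 47, 57, 107, 112, 120, 145, 198] → cuts [20, 47, 57, 107, 112, 120, 145, 198]

All cut coordinates (distinct, sorted): [2, 7, 13, 20, 42, 47, 54, 57, 81, 87, 93, 101, 107, 112, 120, 128, 138, 145, 152, 157, 173, 179, 198, 206, 214, 225]

Fragments:
  2→7: 5 bp
  7→13: 6 bp
  13→20: 7 bp
  20→42: 22 bp
  42→47: 5 bp
  47→54: 7 bp
  54→57: 3 bp
  57→81: 24 bp
  81→87: 6 bp
  87→93: 6 bp
  93→101: 8 bp
  101→107: 6 bp
  107→112: 5 bp
  112→120: 8 bp
  120→128: 8 bp
  128→138: 10 bp
  138→145: 7 bp
  145→152: 7 bp
  152→157: 5 bp
  157→173: 16 bp
  173→179: 6 bp
  179→198: 19 bp
  198→206: 8 bp
  206→214: 8 bp
  214→225: 11 bp
  225→2 (wrap): 238-225+2 = 15 bp

[3,5,5,5,5,6,6,6,6,6,7,7,7,7,8,8,8,8,8,10,11,15,16,19,22,24]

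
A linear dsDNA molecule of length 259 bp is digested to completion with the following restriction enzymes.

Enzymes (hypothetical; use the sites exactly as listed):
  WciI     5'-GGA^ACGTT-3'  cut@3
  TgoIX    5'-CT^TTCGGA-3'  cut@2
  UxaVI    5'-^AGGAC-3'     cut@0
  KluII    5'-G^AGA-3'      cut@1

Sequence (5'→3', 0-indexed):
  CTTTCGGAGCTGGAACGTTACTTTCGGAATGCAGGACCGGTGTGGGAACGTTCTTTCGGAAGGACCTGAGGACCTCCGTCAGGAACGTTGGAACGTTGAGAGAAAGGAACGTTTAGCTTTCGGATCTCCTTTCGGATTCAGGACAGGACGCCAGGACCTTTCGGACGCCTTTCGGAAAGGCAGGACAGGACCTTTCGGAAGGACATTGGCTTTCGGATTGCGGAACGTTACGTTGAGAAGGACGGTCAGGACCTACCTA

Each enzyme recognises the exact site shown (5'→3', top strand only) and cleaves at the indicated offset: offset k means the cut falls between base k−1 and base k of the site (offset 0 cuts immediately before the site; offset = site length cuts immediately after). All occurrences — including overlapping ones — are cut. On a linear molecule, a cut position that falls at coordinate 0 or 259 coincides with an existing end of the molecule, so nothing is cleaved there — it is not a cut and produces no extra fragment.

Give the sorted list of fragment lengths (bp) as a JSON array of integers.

[2,2,3,5,5,6,6,6,7,7,7,8,8,8,8,8,9,9,10,10,11,11,11,12,12,12,12,13,15,16]

Site scan:
  WciI GGAACGTT/3: at [11, 44, 81, 89, 105, 221] ⇒ [14, 47, 84, 92, 108, 224]
  TgoIX CTTTCGGA/2: at [0, 20, 52, 116, 128, 157, 168, 191, 209] ⇒ [2, 22, 54, 118, 130, 159, 170, 193, 211]
  UxaVI AGGAC/0: at [32, 60, 68, 139, 144, 152, 181, 186, 199, 238, 247] ⇒ [32, 60, 68, 139, 144, 152, 181, 186, 199, 238, 247]
  KluII GAGA/1: at [97, 99, 234] ⇒ [98, 100, 235]

All cut coordinates (distinct, sorted): [2, 14, 22, 32, 47, 54, 60, 68, 84, 92, 98, 100, 108, 118, 130, 139, 144, 152, 159, 170, 181, 186, 193, 199, 211, 224, 235, 238, 247]

Fragments:
  [0,2): 2 bp
  [2,14): 12 bp
  [14,22): 8 bp
  [22,32): 10 bp
  [32,47): 15 bp
  [47,54): 7 bp
  [54,60): 6 bp
  [60,68): 8 bp
  [68,84): 16 bp
  [84,92): 8 bp
  [92,98): 6 bp
  [98,100): 2 bp
  [100,108): 8 bp
  [108,118): 10 bp
  [118,130): 12 bp
  [130,139): 9 bp
  [139,144): 5 bp
  [144,152): 8 bp
  [152,159): 7 bp
  [159,170): 11 bp
  [170,181): 11 bp
  [181,186): 5 bp
  [186,193): 7 bp
  [193,199): 6 bp
  [199,211): 12 bp
  [211,224): 13 bp
  [224,235): 11 bp
  [235,238): 3 bp
  [238,247): 9 bp
  [247,259): 12 bp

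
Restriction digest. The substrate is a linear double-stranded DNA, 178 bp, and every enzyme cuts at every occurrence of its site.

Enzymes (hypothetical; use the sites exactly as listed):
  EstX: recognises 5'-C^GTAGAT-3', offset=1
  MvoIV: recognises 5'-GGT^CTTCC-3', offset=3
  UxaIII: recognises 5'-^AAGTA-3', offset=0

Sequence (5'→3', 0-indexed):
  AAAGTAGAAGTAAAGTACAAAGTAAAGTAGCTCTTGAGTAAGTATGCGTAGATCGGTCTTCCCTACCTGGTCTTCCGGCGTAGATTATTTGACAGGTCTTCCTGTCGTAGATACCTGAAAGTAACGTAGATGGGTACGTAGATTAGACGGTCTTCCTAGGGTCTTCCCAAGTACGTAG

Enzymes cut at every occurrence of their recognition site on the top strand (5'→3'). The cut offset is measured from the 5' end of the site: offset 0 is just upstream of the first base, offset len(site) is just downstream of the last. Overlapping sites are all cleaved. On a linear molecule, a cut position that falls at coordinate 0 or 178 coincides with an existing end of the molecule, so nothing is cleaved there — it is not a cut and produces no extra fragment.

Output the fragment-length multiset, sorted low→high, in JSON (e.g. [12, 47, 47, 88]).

[1,5,5,6,6,7,7,8,8,9,10,10,11,12,12,14,14,15,18]

Per-enzyme occurrences:
  EstX (CGTAGAT, off=1): starts [46, 78, 105, 124, 136] → cuts [47, 79, 106, 125, 137]
  MvoIV (GGTCTTCC, off=3): starts [54, 68, 94, 148, 159] → cuts [57, 71, 97, 151, 162]
  UxaIII (AAGTA, off=0): starts [1, 7, 12, 19, 24, 39, 118, 168] → cuts [1, 7, 12, 19, 24, 39, 118, 168]

All cut coordinates (distinct, sorted): [1, 7, 12, 19, 24, 39, 47, 57, 71, 79, 97, 106, 118, 125, 137, 151, 162, 168]

Fragment lengths:
  [0,1): 1 bp
  [1,7): 6 bp
  [7,12): 5 bp
  [12,19): 7 bp
  [19,24): 5 bp
  [24,39): 15 bp
  [39,47): 8 bp
  [47,57): 10 bp
  [57,71): 14 bp
  [71,79): 8 bp
  [79,97): 18 bp
  [97,106): 9 bp
  [106,118): 12 bp
  [118,125): 7 bp
  [125,137): 12 bp
  [137,151): 14 bp
  [151,162): 11 bp
  [162,168): 6 bp
  [168,178): 10 bp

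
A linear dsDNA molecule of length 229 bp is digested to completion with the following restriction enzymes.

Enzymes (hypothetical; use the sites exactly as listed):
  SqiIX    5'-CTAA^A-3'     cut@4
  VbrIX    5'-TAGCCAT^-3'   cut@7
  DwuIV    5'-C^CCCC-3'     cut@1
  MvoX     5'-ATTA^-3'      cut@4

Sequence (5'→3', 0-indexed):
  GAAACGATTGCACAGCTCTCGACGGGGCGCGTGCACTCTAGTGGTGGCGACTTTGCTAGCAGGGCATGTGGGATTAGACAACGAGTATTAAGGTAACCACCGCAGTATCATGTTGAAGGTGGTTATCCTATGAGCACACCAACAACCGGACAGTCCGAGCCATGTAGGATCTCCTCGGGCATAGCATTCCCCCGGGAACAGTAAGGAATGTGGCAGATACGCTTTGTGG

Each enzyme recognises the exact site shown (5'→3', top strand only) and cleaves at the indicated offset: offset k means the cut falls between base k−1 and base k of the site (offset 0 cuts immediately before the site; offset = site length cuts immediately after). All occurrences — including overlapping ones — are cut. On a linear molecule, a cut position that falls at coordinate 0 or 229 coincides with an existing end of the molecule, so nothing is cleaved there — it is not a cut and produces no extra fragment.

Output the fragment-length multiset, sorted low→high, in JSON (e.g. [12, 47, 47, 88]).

Scan for sites:
  SqiIX (CTAAA, off=4): no sites
  VbrIX (TAGCCAT, off=7): no sites
  DwuIV CCCCC/1: at [188] ⇒ [189]
  MvoX ATTA/4: at [72, 86] ⇒ [76, 90]

Pooled cuts: [76, 90, 189]

Fragment lengths:
  [0,76): 76 bp
  [76,90): 14 bp
  [90,189): 99 bp
  [189,229): 40 bp

[14,40,76,99]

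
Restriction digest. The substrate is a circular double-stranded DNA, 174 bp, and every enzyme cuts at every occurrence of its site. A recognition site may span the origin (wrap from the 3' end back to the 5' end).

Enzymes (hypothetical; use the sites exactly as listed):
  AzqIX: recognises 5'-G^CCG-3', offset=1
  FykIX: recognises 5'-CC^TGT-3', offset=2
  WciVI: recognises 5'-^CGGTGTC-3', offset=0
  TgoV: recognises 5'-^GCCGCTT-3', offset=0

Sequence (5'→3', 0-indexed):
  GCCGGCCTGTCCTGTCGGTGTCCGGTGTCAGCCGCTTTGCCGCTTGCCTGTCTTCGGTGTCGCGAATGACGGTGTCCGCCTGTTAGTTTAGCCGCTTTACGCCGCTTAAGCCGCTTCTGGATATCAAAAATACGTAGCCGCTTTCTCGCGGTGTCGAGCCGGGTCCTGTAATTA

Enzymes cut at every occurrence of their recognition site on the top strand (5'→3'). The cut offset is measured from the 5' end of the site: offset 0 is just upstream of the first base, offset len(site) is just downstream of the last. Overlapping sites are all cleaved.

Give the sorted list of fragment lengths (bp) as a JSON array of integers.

Per-enzyme occurrences:
  AzqIX (GCCG, off=1): starts [0, 30, 38, 90, 100, 109, 136, 157] → cuts [1, 31, 39, 91, 101, 110, 137, 158]
  FykIX (CCTGT, off=2): starts [5, 10, 46, 78, 164] → cuts [7, 12, 48, 80, 166]
  WciVI (CGGTGTC, off=0): starts [15, 22, 54, 69, 148] → cuts [15, 22, 54, 69, 148]
  TgoV (GCCGCTT, off=0): starts [30, 38, 90, 100, 109, 136] → cuts [30, 38, 90, 100, 109, 136]

Pooled cuts: [1, 7, 12, 15, 22, 30, 31, 38, 39, 48, 54, 69, 80, 90, 91, 100, 101, 109, 110, 136, 137, 148, 158, 166]

Fragment lengths:
  1→7: 6 bp
  7→12: 5 bp
  12→15: 3 bp
  15→22: 7 bp
  22→30: 8 bp
  30→31: 1 bp
  31→38: 7 bp
  38→39: 1 bp
  39→48: 9 bp
  48→54: 6 bp
  54→69: 15 bp
  69→80: 11 bp
  80→90: 10 bp
  90→91: 1 bp
  91→100: 9 bp
  100→101: 1 bp
  101→109: 8 bp
  109→110: 1 bp
  110→136: 26 bp
  136→137: 1 bp
  137→148: 11 bp
  148→158: 10 bp
  158→166: 8 bp
  166→1 (wrap): 174-166+1 = 9 bp

[1,1,1,1,1,1,3,5,6,6,7,7,8,8,8,9,9,9,10,10,11,11,15,26]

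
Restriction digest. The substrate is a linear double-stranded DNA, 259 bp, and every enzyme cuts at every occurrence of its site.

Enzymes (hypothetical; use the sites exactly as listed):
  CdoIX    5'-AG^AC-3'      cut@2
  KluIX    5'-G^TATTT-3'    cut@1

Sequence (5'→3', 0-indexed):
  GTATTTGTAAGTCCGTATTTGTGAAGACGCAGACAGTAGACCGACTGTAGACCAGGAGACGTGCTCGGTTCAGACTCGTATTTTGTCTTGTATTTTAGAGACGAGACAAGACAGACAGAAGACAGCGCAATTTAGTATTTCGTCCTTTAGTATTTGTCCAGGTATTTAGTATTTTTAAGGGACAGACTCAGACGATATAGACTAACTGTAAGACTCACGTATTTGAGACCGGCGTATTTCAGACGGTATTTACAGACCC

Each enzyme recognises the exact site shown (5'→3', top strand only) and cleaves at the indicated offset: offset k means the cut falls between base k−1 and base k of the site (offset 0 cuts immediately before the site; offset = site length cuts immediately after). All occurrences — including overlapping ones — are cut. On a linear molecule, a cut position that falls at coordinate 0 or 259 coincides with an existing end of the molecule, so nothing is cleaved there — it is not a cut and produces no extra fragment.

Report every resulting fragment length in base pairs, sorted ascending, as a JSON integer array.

[1,4,4,4,5,5,5,6,6,7,7,7,7,7,8,8,8,9,9,10,11,11,12,12,12,14,14,15,15,16]

Site scan:
  CdoIX (AGAC, off=2): starts [24, 30, 37, 48, 56, 71, 98, 103, 108, 112, 119, 183, 189, 198, 210, 225, 240, 253] → cuts [26, 32, 39, 50, 58, 73, 100, 105, 110, 114, 121, 185, 191, 200, 212, 227, 242, 255]
  KluIX (GTATTT, off=1): starts [0, 14, 77, 89, 134, 149, 161, 168, 218, 233, 245] → cuts [1, 15, 78, 90, 135, 150, 162, 169, 219, 234, 246]

Pooled cuts: [1, 15, 26, 32, 39, 50, 58, 73, 78, 90, 100, 105, 110, 114, 121, 135, 150, 162, 169, 185, 191, 200, 212, 219, 227, 234, 242, 246, 255]

Fragment lengths:
  [0,1): 1 bp
  [1,15): 14 bp
  [15,26): 11 bp
  [26,32): 6 bp
  [32,39): 7 bp
  [39,50): 11 bp
  [50,58): 8 bp
  [58,73): 15 bp
  [73,78): 5 bp
  [78,90): 12 bp
  [90,100): 10 bp
  [100,105): 5 bp
  [105,110): 5 bp
  [110,114): 4 bp
  [114,121): 7 bp
  [121,135): 14 bp
  [135,150): 15 bp
  [150,162): 12 bp
  [162,169): 7 bp
  [169,185): 16 bp
  [185,191): 6 bp
  [191,200): 9 bp
  [200,212): 12 bp
  [212,219): 7 bp
  [219,227): 8 bp
  [227,234): 7 bp
  [234,242): 8 bp
  [242,246): 4 bp
  [246,255): 9 bp
  [255,259): 4 bp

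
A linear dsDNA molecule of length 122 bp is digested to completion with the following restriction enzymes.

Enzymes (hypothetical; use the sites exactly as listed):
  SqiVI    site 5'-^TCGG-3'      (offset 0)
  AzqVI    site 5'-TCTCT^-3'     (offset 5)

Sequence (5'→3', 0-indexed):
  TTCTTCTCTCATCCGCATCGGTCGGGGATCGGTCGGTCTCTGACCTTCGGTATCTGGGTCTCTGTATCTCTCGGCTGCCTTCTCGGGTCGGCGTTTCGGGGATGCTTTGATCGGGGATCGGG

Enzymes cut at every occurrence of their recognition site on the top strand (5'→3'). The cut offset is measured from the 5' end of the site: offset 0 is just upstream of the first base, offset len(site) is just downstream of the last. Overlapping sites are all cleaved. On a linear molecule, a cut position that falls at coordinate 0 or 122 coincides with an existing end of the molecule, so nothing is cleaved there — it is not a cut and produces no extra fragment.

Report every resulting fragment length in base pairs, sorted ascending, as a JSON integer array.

Site scan:
  SqiVI (TCGG, off=0): starts [17, 21, 28, 32, 46, 70, 82, 87, 95, 110, 117] → cuts [17, 21, 28, 32, 46, 70, 82, 87, 95, 110, 117]
  AzqVI (TCTCT, off=5): starts [4, 36, 58, 66] → cuts [9, 41, 63, 71]

Pooled cuts: [9, 17, 21, 28, 32, 41, 46, 63, 70, 71, 82, 87, 95, 110, 117]

Fragment lengths:
  [0,9): 9 bp
  [9,17): 8 bp
  [17,21): 4 bp
  [21,28): 7 bp
  [28,32): 4 bp
  [32,41): 9 bp
  [41,46): 5 bp
  [46,63): 17 bp
  [63,70): 7 bp
  [70,71): 1 bp
  [71,82): 11 bp
  [82,87): 5 bp
  [87,95): 8 bp
  [95,110): 15 bp
  [110,117): 7 bp
  [117,122): 5 bp

[1,4,4,5,5,5,7,7,7,8,8,9,9,11,15,17]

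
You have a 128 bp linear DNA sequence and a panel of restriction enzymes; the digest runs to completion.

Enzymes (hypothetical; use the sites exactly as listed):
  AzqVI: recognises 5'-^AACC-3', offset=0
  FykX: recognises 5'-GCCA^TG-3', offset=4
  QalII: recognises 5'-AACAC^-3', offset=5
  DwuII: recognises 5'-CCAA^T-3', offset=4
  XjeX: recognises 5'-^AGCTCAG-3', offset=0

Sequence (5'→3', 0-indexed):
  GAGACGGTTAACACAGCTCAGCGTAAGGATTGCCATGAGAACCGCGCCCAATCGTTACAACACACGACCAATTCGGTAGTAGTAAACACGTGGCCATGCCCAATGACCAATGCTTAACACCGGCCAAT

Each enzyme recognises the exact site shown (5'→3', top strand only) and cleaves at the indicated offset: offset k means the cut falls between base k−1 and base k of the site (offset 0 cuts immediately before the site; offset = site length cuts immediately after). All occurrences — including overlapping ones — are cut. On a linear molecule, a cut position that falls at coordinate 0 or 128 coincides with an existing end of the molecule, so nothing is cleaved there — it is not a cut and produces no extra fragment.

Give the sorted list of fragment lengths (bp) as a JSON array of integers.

[1,4,7,7,7,7,8,10,12,12,14,18,21]

Site scan:
  AzqVI AACC/0: at [39] ⇒ [39]
  FykX GCCATG/4: at [31, 92] ⇒ [35, 96]
  QalII AACAC/5: at [9, 58, 84, 115] ⇒ [14, 63, 89, 120]
  DwuII CCAAT/4: at [47, 67, 99, 106, 123] ⇒ [51, 71, 103, 110, 127]
  XjeX AGCTCAG/0: at [14] ⇒ [14]

Pooled cuts: [14, 35, 39, 51, 63, 71, 89, 96, 103, 110, 120, 127]

Fragment lengths:
  [0,14): 14 bp
  [14,35): 21 bp
  [35,39): 4 bp
  [39,51): 12 bp
  [51,63): 12 bp
  [63,71): 8 bp
  [71,89): 18 bp
  [89,96): 7 bp
  [96,103): 7 bp
  [103,110): 7 bp
  [110,120): 10 bp
  [120,127): 7 bp
  [127,128): 1 bp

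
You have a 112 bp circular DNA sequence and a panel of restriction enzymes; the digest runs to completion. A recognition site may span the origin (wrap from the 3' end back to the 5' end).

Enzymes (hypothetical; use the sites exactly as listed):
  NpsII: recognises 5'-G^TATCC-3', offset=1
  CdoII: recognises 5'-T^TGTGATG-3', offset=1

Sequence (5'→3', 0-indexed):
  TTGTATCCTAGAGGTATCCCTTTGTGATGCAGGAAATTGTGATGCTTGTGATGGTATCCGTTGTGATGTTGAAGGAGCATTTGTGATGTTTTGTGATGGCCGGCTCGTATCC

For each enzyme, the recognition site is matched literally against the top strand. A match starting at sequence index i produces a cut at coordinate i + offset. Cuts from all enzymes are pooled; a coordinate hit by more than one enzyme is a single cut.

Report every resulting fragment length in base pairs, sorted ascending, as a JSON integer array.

[7,8,8,8,9,10,11,15,16,20]

Per-enzyme occurrences:
  NpsII (GTATCC, off=1): starts [2, 13, 53, 106] → cuts [3, 14, 54, 107]
  CdoII (TTGTGATG, off=1): starts [21, 36, 45, 60, 80, 90] → cuts [22, 37, 46, 61, 81, 91]

All cut coordinates (distinct, sorted): [3, 14, 22, 37, 46, 54, 61, 81, 91, 107]

Fragment lengths:
  3→14: 11 bp
  14→22: 8 bp
  22→37: 15 bp
  37→46: 9 bp
  46→54: 8 bp
  54→61: 7 bp
  61→81: 20 bp
  81→91: 10 bp
  91→107: 16 bp
  107→3 (wrap): 112-107+3 = 8 bp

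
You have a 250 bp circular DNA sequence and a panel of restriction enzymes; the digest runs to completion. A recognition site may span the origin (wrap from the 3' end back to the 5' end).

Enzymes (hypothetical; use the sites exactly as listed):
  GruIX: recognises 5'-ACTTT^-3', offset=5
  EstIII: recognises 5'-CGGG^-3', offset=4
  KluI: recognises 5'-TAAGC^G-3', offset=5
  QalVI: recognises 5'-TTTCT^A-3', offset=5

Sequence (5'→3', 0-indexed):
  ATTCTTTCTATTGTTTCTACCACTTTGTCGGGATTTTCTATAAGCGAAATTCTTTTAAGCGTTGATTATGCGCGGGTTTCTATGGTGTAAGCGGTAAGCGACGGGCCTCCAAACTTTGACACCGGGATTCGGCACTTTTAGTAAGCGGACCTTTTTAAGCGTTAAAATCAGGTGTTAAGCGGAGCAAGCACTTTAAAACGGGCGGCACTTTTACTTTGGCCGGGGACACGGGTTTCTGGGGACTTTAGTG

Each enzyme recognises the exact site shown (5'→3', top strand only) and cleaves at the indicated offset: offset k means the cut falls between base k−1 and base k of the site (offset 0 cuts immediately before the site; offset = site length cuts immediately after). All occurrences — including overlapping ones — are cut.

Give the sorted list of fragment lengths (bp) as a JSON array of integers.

Scan for sites:
  GruIX (ACTTT, off=5): starts [21, 112, 133, 189, 206, 212, 241] → cuts [26, 117, 138, 194, 211, 217, 246]
  EstIII (CGGG, off=4): starts [28, 72, 101, 122, 198, 220, 228] → cuts [32, 76, 105, 126, 202, 224, 232]
  KluI (TAAGCG, off=5): starts [40, 55, 87, 94, 141, 155, 175] → cuts [45, 60, 92, 99, 146, 160, 180]
  QalVI (TTTCTA, off=5): starts [4, 13, 34, 76] → cuts [9, 18, 39, 81]

All cut coordinates (distinct, sorted): [9, 18, 26, 32, 39, 45, 60, 76, 81, 92, 99, 105, 117, 126, 138, 146, 160, 180, 194, 202, 211, 217, 224, 232, 246]

Fragment lengths:
  9→18: 9 bp
  18→26: 8 bp
  26→32: 6 bp
  32→39: 7 bp
  39→45: 6 bp
  45→60: 15 bp
  60→76: 16 bp
  76→81: 5 bp
  81→92: 11 bp
  92→99: 7 bp
  99→105: 6 bp
  105→117: 12 bp
  117→126: 9 bp
  126→138: 12 bp
  138→146: 8 bp
  146→160: 14 bp
  160→180: 20 bp
  180→194: 14 bp
  194→202: 8 bp
  202→211: 9 bp
  211→217: 6 bp
  217→224: 7 bp
  224→232: 8 bp
  232→246: 14 bp
  246→9 (wrap): 250-246+9 = 13 bp

[5,6,6,6,6,7,7,7,8,8,8,8,9,9,9,11,12,12,13,14,14,14,15,16,20]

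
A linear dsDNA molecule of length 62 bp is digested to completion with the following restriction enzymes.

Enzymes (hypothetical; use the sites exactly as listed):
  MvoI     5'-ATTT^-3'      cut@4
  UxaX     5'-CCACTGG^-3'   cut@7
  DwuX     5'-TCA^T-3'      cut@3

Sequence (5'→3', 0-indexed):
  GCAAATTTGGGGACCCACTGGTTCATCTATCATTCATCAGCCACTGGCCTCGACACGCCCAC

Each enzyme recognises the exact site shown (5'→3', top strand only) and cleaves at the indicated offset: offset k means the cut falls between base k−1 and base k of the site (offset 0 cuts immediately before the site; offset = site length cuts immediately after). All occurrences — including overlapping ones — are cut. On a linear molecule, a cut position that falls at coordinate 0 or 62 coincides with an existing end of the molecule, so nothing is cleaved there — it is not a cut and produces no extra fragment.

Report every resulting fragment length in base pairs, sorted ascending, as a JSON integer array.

[4,4,7,8,11,13,15]

Site scan:
  MvoI ATTT/4: at [4] ⇒ [8]
  UxaX CCACTGG/7: at [14, 40] ⇒ [21, 47]
  DwuX TCAT/3: at [22, 29, 33] ⇒ [25, 32, 36]

All cut coordinates (distinct, sorted): [8, 21, 25, 32, 36, 47]

Fragments:
  [0,8): 8 bp
  [8,21): 13 bp
  [21,25): 4 bp
  [25,32): 7 bp
  [32,36): 4 bp
  [36,47): 11 bp
  [47,62): 15 bp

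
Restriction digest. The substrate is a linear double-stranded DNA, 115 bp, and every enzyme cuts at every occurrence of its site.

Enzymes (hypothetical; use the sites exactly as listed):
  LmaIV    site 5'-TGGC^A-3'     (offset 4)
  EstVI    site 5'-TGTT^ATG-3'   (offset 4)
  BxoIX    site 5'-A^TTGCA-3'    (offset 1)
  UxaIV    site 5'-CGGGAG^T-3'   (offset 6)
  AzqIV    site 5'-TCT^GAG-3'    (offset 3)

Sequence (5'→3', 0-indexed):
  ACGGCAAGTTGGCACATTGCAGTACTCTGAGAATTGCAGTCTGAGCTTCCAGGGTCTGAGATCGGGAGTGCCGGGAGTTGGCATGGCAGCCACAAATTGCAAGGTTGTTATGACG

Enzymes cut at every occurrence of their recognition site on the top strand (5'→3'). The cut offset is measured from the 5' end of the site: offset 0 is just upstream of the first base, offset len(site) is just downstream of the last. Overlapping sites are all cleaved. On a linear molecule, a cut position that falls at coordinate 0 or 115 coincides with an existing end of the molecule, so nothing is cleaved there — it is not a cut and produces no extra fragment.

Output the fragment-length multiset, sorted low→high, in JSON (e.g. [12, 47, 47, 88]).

Site scan:
  LmaIV TGGCA/4: at [9, 78, 83] ⇒ [13, 82, 87]
  EstVI TGTTATG/4: at [105] ⇒ [109]
  BxoIX ATTGCA/1: at [15, 32, 95] ⇒ [16, 33, 96]
  UxaIV CGGGAGT/6: at [62, 71] ⇒ [68, 77]
  AzqIV TCTGAG/3: at [25, 39, 54] ⇒ [28, 42, 57]

Pooled cuts: [13, 16, 28, 33, 42, 57, 68, 77, 82, 87, 96, 109]

Fragment lengths:
  [0,13): 13 bp
  [13,16): 3 bp
  [16,28): 12 bp
  [28,33): 5 bp
  [33,42): 9 bp
  [42,57): 15 bp
  [57,68): 11 bp
  [68,77): 9 bp
  [77,82): 5 bp
  [82,87): 5 bp
  [87,96): 9 bp
  [96,109): 13 bp
  [109,115): 6 bp

[3,5,5,5,6,9,9,9,11,12,13,13,15]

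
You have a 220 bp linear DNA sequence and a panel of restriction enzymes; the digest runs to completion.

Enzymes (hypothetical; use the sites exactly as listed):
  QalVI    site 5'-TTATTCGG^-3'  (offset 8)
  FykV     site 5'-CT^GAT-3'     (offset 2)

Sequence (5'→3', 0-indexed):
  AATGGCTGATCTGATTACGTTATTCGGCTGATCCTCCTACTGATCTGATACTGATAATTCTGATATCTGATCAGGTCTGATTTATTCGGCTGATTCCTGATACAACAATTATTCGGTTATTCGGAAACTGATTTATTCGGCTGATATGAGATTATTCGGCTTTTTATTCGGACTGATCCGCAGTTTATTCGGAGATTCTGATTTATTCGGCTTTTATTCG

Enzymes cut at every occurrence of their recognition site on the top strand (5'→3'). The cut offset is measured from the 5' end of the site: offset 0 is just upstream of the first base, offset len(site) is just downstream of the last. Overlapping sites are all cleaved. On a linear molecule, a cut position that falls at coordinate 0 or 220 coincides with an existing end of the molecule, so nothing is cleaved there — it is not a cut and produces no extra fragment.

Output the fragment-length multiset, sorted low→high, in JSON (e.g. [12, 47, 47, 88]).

Per-enzyme occurrences:
  QalVI TTATTCGG/8: at [19, 81, 108, 116, 132, 151, 163, 184, 202] ⇒ [27, 89, 116, 124, 140, 159, 171, 192, 210]
  FykV CTGAT/2: at [5, 10, 27, 39, 44, 50, 59, 66, 76, 89, 96, 127, 140, 172, 197] ⇒ [7, 12, 29, 41, 46, 52, 61, 68, 78, 91, 98, 129, 142, 174, 199]

All cut coordinates (distinct, sorted): [7, 12, 27, 29, 41, 46, 52, 61, 68, 78, 89, 91, 98, 116, 124, 129, 140, 142, 159, 171, 174, 192, 199, 210]

Fragment lengths:
  [0,7): 7 bp
  [7,12): 5 bp
  [12,27): 15 bp
  [27,29): 2 bp
  [29,41): 12 bp
  [41,46): 5 bp
  [46,52): 6 bp
  [52,61): 9 bp
  [61,68): 7 bp
  [68,78): 10 bp
  [78,89): 11 bp
  [89,91): 2 bp
  [91,98): 7 bp
  [98,116): 18 bp
  [116,124): 8 bp
  [124,129): 5 bp
  [129,140): 11 bp
  [140,142): 2 bp
  [142,159): 17 bp
  [159,171): 12 bp
  [171,174): 3 bp
  [174,192): 18 bp
  [192,199): 7 bp
  [199,210): 11 bp
  [210,220): 10 bp

[2,2,2,3,5,5,5,6,7,7,7,7,8,9,10,10,11,11,11,12,12,15,17,18,18]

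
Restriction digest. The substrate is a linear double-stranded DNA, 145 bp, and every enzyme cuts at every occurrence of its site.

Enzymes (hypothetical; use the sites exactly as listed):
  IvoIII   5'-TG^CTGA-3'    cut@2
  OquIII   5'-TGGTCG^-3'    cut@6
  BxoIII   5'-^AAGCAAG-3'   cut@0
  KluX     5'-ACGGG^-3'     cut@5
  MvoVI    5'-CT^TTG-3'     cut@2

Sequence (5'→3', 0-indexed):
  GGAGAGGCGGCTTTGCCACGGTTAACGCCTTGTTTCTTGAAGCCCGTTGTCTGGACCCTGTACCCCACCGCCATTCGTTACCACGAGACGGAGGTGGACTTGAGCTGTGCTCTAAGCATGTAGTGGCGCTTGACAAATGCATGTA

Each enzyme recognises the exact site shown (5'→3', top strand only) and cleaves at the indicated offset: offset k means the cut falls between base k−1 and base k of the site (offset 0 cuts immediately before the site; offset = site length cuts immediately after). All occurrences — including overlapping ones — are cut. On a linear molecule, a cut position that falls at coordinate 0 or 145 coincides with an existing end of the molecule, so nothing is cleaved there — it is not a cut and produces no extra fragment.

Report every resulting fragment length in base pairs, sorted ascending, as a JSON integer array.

Per-enzyme occurrences:
  IvoIII (TGCTGA, off=2): no sites
  OquIII (TGGTCG, off=6): no sites
  BxoIII (AAGCAAG, off=0): no sites
  KluX (ACGGG, off=5): no sites
  MvoVI (CTTTG, off=2): starts [10] → cuts [12]

Pooled cuts: [12]

Fragments:
  [0,12): 12 bp
  [12,145): 133 bp

[12,133]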